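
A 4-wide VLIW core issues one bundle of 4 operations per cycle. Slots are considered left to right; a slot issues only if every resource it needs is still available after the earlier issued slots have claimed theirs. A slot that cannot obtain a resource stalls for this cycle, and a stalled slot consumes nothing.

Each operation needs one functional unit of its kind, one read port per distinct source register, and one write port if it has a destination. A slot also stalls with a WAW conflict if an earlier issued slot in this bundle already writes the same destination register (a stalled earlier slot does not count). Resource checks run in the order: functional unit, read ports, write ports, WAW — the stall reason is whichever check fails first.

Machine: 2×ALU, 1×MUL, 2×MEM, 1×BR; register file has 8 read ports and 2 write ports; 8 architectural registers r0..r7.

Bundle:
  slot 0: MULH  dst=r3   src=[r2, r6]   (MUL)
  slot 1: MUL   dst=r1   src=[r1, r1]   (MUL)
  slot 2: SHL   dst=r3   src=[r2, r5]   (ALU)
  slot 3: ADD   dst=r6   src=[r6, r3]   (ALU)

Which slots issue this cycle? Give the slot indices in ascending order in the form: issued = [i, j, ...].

issued = [0, 3]

slot 0 (MUL): ISSUE — free A2,Mu0,Ld2,B1 rp6 wp1
slot 1 (MUL): stall FU — free A2,Mu0,Ld2,B1 rp6 wp1
slot 2 (ALU): stall WAW — free A2,Mu0,Ld2,B1 rp6 wp1
slot 3 (ALU): ISSUE — free A1,Mu0,Ld2,B1 rp4 wp0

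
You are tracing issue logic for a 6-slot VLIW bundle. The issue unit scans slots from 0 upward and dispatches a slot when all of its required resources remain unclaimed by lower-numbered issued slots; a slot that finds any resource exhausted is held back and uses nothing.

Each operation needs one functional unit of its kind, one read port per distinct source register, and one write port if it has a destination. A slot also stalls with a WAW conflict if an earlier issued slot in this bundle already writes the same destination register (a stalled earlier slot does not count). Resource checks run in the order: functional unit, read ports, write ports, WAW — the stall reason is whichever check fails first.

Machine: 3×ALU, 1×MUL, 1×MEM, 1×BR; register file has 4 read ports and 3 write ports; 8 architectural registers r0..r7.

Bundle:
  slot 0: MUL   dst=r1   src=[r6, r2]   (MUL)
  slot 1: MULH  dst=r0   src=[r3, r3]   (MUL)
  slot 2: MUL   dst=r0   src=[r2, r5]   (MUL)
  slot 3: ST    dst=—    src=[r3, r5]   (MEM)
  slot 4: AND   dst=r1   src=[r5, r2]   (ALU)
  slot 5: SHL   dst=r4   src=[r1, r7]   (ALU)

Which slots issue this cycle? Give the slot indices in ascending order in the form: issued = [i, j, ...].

issued = [0, 3]

  0. MUL→r1 ⇒ go  {3A/0Mu/1Ld/1B | 2r 2w}
  1. MUL→r0 ⇒ no(FU)  {3A/0Mu/1Ld/1B | 2r 2w}
  2. MUL→r0 ⇒ no(FU)  {3A/0Mu/1Ld/1B | 2r 2w}
  3. MEM ⇒ go  {3A/0Mu/0Ld/1B | 0r 2w}
  4. ALU→r1 ⇒ no(RD_PORT)  {3A/0Mu/0Ld/1B | 0r 2w}
  5. ALU→r4 ⇒ no(RD_PORT)  {3A/0Mu/0Ld/1B | 0r 2w}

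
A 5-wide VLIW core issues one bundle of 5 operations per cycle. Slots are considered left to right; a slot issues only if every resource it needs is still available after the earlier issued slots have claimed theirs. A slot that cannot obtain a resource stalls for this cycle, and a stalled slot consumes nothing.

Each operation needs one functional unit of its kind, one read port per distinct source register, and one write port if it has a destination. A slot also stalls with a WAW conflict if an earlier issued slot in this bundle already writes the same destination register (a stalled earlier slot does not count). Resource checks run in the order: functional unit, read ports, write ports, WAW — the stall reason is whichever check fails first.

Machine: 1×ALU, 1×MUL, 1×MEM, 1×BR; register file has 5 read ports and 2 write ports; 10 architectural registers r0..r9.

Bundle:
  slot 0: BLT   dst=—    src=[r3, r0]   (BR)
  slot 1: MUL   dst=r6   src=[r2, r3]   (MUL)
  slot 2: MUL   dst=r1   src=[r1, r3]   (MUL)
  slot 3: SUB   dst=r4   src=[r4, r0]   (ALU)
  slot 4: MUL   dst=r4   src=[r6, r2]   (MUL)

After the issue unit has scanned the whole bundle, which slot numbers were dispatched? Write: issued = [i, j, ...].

issued = [0, 1]

slot 0 (BR): ISSUE — free A1,Mu1,Ld1,B0 rp3 wp2
slot 1 (MUL): ISSUE — free A1,Mu0,Ld1,B0 rp1 wp1
slot 2 (MUL): stall FU — free A1,Mu0,Ld1,B0 rp1 wp1
slot 3 (ALU): stall RD_PORT — free A1,Mu0,Ld1,B0 rp1 wp1
slot 4 (MUL): stall FU — free A1,Mu0,Ld1,B0 rp1 wp1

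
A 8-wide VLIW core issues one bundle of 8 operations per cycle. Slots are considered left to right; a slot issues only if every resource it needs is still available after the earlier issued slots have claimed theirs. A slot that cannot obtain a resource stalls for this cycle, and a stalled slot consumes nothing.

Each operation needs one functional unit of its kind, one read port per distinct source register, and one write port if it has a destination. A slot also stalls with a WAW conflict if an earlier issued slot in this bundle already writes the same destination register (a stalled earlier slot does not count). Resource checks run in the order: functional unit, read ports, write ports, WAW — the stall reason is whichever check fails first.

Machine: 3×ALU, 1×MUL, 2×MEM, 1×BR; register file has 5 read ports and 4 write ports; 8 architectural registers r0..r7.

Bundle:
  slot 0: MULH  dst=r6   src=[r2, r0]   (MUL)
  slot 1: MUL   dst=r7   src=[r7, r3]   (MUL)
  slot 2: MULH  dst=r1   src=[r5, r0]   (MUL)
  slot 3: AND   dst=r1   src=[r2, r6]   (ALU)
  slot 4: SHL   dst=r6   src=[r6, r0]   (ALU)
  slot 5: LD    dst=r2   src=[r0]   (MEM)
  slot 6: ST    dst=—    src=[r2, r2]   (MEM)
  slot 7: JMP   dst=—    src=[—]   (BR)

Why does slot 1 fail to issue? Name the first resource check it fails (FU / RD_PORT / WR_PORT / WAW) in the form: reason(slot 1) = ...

reason(slot 1) = FU

(0) want 1×MUL +2rd +1wr — yes → AL3|MU0|ME2|BR1|rd3|wr3
(1) want 1×MUL +2rd +1wr — FU → AL3|MU0|ME2|BR1|rd3|wr3
(2) want 1×MUL +2rd +1wr — FU → AL3|MU0|ME2|BR1|rd3|wr3
(3) want 1×ALU +2rd +1wr — yes → AL2|MU0|ME2|BR1|rd1|wr2
(4) want 1×ALU +2rd +1wr — RD_PORT → AL2|MU0|ME2|BR1|rd1|wr2
(5) want 1×MEM +1rd +1wr — yes → AL2|MU0|ME1|BR1|rd0|wr1
(6) want 1×MEM +1rd +0wr — RD_PORT → AL2|MU0|ME1|BR1|rd0|wr1
(7) want 1×BR +0rd +0wr — yes → AL2|MU0|ME1|BR0|rd0|wr1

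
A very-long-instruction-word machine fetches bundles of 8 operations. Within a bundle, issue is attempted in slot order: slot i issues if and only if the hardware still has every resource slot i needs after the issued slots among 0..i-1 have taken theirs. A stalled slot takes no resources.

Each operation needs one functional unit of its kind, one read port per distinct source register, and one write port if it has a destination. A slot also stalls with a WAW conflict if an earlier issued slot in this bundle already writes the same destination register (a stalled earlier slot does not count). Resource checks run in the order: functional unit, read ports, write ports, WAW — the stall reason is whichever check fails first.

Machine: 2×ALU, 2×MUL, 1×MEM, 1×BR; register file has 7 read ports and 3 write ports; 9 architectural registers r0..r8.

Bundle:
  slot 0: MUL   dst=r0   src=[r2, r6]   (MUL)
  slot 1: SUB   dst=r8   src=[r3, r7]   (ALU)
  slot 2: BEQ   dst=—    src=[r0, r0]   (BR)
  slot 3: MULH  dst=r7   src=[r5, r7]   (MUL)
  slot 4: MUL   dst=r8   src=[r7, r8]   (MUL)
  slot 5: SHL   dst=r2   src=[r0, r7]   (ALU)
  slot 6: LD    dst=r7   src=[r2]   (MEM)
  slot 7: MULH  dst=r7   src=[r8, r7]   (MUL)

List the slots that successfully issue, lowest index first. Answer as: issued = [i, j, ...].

issued = [0, 1, 2, 3]

(0) want 1×MUL +2rd +1wr — yes → AL2|MU1|ME1|BR1|rd5|wr2
(1) want 1×ALU +2rd +1wr — yes → AL1|MU1|ME1|BR1|rd3|wr1
(2) want 1×BR +1rd +0wr — yes → AL1|MU1|ME1|BR0|rd2|wr1
(3) want 1×MUL +2rd +1wr — yes → AL1|MU0|ME1|BR0|rd0|wr0
(4) want 1×MUL +2rd +1wr — FU → AL1|MU0|ME1|BR0|rd0|wr0
(5) want 1×ALU +2rd +1wr — RD_PORT → AL1|MU0|ME1|BR0|rd0|wr0
(6) want 1×MEM +1rd +1wr — RD_PORT → AL1|MU0|ME1|BR0|rd0|wr0
(7) want 1×MUL +2rd +1wr — FU → AL1|MU0|ME1|BR0|rd0|wr0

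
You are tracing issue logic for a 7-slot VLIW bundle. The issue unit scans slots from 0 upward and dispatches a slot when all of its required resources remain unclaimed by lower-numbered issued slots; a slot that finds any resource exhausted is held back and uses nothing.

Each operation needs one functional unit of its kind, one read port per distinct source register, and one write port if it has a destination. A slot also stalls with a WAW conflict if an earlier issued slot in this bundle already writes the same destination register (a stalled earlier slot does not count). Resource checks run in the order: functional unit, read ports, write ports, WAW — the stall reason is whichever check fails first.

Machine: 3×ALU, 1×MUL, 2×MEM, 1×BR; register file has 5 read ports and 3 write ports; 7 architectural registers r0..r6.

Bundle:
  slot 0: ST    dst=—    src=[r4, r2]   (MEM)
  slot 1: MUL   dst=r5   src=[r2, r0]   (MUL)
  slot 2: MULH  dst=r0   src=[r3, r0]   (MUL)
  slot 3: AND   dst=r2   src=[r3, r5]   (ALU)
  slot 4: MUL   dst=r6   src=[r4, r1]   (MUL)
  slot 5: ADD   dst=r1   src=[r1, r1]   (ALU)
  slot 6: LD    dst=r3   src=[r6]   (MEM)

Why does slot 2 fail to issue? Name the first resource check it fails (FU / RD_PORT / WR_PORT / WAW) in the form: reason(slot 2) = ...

slot 0 (MEM): ISSUE — free A3,Mu1,Ld1,B1 rp3 wp3
slot 1 (MUL): ISSUE — free A3,Mu0,Ld1,B1 rp1 wp2
slot 2 (MUL): stall FU — free A3,Mu0,Ld1,B1 rp1 wp2
slot 3 (ALU): stall RD_PORT — free A3,Mu0,Ld1,B1 rp1 wp2
slot 4 (MUL): stall FU — free A3,Mu0,Ld1,B1 rp1 wp2
slot 5 (ALU): ISSUE — free A2,Mu0,Ld1,B1 rp0 wp1
slot 6 (MEM): stall RD_PORT — free A2,Mu0,Ld1,B1 rp0 wp1

reason(slot 2) = FU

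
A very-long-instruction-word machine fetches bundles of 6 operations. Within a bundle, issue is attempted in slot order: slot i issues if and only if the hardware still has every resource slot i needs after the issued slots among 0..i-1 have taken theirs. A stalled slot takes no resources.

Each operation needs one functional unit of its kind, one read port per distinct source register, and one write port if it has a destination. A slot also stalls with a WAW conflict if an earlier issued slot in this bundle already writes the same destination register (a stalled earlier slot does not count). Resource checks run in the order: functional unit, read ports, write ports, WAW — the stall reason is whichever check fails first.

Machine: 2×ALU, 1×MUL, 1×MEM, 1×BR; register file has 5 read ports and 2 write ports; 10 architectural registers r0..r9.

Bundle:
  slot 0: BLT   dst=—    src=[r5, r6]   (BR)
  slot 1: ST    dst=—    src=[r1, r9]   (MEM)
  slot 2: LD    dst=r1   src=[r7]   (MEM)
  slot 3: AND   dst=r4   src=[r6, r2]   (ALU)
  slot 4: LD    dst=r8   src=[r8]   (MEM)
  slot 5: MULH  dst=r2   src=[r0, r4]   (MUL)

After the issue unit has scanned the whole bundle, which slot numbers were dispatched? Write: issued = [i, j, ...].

  0. BR ⇒ go  {2A/1Mu/1Ld/0B | 3r 2w}
  1. MEM ⇒ go  {2A/1Mu/0Ld/0B | 1r 2w}
  2. MEM→r1 ⇒ no(FU)  {2A/1Mu/0Ld/0B | 1r 2w}
  3. ALU→r4 ⇒ no(RD_PORT)  {2A/1Mu/0Ld/0B | 1r 2w}
  4. MEM→r8 ⇒ no(FU)  {2A/1Mu/0Ld/0B | 1r 2w}
  5. MUL→r2 ⇒ no(RD_PORT)  {2A/1Mu/0Ld/0B | 1r 2w}

issued = [0, 1]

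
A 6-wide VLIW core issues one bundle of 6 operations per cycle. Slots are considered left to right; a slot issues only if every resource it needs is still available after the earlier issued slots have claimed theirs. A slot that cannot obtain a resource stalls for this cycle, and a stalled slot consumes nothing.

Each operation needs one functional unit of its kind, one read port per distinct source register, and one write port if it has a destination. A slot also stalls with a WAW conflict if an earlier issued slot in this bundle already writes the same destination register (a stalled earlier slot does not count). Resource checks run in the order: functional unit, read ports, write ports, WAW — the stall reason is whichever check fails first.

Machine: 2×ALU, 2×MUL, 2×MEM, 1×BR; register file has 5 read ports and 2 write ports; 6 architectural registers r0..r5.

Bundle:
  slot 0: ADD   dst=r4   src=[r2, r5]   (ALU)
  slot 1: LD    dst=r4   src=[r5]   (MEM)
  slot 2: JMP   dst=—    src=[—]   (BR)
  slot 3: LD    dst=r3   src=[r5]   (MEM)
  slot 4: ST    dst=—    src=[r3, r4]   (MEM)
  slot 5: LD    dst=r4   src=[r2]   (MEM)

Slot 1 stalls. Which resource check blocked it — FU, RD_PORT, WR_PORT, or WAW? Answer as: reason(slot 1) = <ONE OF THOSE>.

reason(slot 1) = WAW

#0 ALU src=r2,r5 dispatched  <A:1 Mu:2 Ld:2 B:1 rd:3 wr:1>
#1 MEM src=r5 held:WAW  <A:1 Mu:2 Ld:2 B:1 rd:3 wr:1>
#2 BR src=- dispatched  <A:1 Mu:2 Ld:2 B:0 rd:3 wr:1>
#3 MEM src=r5 dispatched  <A:1 Mu:2 Ld:1 B:0 rd:2 wr:0>
#4 MEM src=r3,r4 dispatched  <A:1 Mu:2 Ld:0 B:0 rd:0 wr:0>
#5 MEM src=r2 held:FU  <A:1 Mu:2 Ld:0 B:0 rd:0 wr:0>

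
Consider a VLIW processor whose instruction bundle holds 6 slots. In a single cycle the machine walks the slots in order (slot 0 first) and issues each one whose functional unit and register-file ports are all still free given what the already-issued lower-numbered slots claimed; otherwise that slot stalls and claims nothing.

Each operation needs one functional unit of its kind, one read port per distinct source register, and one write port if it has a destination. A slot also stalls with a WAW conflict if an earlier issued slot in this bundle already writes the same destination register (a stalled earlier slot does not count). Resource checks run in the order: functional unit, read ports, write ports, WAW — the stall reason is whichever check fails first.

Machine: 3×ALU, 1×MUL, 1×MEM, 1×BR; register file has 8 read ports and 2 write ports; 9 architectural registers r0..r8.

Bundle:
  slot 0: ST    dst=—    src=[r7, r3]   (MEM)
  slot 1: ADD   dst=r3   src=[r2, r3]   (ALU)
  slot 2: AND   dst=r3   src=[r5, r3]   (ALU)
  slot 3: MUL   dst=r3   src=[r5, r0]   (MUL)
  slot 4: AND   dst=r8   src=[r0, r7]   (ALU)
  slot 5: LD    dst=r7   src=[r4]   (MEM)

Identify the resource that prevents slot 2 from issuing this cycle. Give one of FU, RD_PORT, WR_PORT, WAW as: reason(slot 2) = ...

reason(slot 2) = WAW

[0] MEM needs rd=2 wr=0: ok; after: ALU=3 MUL=1 MEM=0 BR=1, R=6, W=2
[1] ALU needs rd=2 wr=1: ok; after: ALU=2 MUL=1 MEM=0 BR=1, R=4, W=1
[2] ALU needs rd=2 wr=1: WAW; after: ALU=2 MUL=1 MEM=0 BR=1, R=4, W=1
[3] MUL needs rd=2 wr=1: WAW; after: ALU=2 MUL=1 MEM=0 BR=1, R=4, W=1
[4] ALU needs rd=2 wr=1: ok; after: ALU=1 MUL=1 MEM=0 BR=1, R=2, W=0
[5] MEM needs rd=1 wr=1: FU; after: ALU=1 MUL=1 MEM=0 BR=1, R=2, W=0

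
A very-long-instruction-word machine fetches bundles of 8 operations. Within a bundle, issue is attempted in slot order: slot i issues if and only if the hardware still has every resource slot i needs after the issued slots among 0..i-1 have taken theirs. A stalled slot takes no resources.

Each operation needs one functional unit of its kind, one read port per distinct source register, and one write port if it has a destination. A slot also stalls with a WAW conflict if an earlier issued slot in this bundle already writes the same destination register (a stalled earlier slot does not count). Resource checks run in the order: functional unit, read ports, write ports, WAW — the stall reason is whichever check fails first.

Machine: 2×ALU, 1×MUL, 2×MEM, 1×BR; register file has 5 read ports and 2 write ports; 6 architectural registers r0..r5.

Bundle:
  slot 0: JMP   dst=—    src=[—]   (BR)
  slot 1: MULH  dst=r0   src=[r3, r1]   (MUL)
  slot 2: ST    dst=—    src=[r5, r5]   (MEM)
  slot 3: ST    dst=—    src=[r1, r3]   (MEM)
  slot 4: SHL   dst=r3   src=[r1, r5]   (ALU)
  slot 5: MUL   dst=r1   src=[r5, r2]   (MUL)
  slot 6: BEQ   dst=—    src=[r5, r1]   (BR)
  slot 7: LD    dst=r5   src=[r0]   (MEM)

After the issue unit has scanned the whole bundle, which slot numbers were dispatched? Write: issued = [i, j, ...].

(0) want 1×BR +0rd +0wr — yes → AL2|MU1|ME2|BR0|rd5|wr2
(1) want 1×MUL +2rd +1wr — yes → AL2|MU0|ME2|BR0|rd3|wr1
(2) want 1×MEM +1rd +0wr — yes → AL2|MU0|ME1|BR0|rd2|wr1
(3) want 1×MEM +2rd +0wr — yes → AL2|MU0|ME0|BR0|rd0|wr1
(4) want 1×ALU +2rd +1wr — RD_PORT → AL2|MU0|ME0|BR0|rd0|wr1
(5) want 1×MUL +2rd +1wr — FU → AL2|MU0|ME0|BR0|rd0|wr1
(6) want 1×BR +2rd +0wr — FU → AL2|MU0|ME0|BR0|rd0|wr1
(7) want 1×MEM +1rd +1wr — FU → AL2|MU0|ME0|BR0|rd0|wr1

issued = [0, 1, 2, 3]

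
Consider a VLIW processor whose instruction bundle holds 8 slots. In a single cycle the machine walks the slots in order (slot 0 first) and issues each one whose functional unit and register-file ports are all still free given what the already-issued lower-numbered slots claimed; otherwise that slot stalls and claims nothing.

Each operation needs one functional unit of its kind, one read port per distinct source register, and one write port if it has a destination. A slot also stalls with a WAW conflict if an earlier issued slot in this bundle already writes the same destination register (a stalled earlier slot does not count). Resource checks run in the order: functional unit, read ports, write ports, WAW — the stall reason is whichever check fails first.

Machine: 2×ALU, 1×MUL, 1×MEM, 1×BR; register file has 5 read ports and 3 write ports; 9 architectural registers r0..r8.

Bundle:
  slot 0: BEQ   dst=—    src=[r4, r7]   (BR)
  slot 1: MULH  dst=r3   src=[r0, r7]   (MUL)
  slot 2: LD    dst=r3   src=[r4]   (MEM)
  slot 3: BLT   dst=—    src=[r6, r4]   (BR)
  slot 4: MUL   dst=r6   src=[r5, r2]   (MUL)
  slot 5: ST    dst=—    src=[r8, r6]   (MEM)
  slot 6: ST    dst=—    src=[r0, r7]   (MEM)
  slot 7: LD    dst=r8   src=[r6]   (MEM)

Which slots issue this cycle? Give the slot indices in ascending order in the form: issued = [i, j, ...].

issued = [0, 1, 7]

(0) want 1×BR +2rd +0wr — yes → AL2|MU1|ME1|BR0|rd3|wr3
(1) want 1×MUL +2rd +1wr — yes → AL2|MU0|ME1|BR0|rd1|wr2
(2) want 1×MEM +1rd +1wr — WAW → AL2|MU0|ME1|BR0|rd1|wr2
(3) want 1×BR +2rd +0wr — FU → AL2|MU0|ME1|BR0|rd1|wr2
(4) want 1×MUL +2rd +1wr — FU → AL2|MU0|ME1|BR0|rd1|wr2
(5) want 1×MEM +2rd +0wr — RD_PORT → AL2|MU0|ME1|BR0|rd1|wr2
(6) want 1×MEM +2rd +0wr — RD_PORT → AL2|MU0|ME1|BR0|rd1|wr2
(7) want 1×MEM +1rd +1wr — yes → AL2|MU0|ME0|BR0|rd0|wr1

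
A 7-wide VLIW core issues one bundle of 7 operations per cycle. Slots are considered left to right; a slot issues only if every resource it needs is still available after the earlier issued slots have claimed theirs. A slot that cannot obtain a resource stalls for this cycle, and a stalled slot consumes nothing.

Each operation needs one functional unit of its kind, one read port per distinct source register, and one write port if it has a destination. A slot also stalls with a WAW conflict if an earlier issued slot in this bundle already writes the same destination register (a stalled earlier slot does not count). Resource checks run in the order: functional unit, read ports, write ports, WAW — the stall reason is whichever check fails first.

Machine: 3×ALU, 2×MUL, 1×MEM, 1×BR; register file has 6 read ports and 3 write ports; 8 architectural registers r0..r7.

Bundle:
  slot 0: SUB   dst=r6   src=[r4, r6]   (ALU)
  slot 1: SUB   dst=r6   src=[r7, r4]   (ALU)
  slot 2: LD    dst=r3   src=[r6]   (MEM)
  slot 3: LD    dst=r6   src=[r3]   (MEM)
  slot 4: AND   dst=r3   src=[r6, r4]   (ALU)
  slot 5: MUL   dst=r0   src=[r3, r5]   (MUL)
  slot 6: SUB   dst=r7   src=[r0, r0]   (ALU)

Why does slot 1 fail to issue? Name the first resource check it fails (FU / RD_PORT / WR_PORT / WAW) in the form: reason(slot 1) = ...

slot 0 (ALU): ISSUE — free A2,Mu2,Ld1,B1 rp4 wp2
slot 1 (ALU): stall WAW — free A2,Mu2,Ld1,B1 rp4 wp2
slot 2 (MEM): ISSUE — free A2,Mu2,Ld0,B1 rp3 wp1
slot 3 (MEM): stall FU — free A2,Mu2,Ld0,B1 rp3 wp1
slot 4 (ALU): stall WAW — free A2,Mu2,Ld0,B1 rp3 wp1
slot 5 (MUL): ISSUE — free A2,Mu1,Ld0,B1 rp1 wp0
slot 6 (ALU): stall WR_PORT — free A2,Mu1,Ld0,B1 rp1 wp0

reason(slot 1) = WAW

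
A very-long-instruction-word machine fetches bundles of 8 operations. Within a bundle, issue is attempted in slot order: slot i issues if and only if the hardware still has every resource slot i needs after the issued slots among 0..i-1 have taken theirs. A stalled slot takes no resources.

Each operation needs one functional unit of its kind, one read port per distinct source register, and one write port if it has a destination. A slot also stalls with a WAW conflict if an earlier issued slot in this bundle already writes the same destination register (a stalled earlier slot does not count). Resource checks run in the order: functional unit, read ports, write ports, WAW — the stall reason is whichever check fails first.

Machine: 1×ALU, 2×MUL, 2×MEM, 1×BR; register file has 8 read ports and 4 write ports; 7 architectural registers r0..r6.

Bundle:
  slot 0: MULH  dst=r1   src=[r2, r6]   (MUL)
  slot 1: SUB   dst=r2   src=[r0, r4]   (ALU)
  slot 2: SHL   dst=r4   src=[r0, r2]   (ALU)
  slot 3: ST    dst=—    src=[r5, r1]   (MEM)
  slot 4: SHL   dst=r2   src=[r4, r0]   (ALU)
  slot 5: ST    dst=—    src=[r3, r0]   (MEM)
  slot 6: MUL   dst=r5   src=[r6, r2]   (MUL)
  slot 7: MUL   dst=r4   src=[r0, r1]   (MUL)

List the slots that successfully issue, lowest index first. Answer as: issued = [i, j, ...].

issued = [0, 1, 3, 5]

[0] MUL needs rd=2 wr=1: ok; after: ALU=1 MUL=1 MEM=2 BR=1, R=6, W=3
[1] ALU needs rd=2 wr=1: ok; after: ALU=0 MUL=1 MEM=2 BR=1, R=4, W=2
[2] ALU needs rd=2 wr=1: FU; after: ALU=0 MUL=1 MEM=2 BR=1, R=4, W=2
[3] MEM needs rd=2 wr=0: ok; after: ALU=0 MUL=1 MEM=1 BR=1, R=2, W=2
[4] ALU needs rd=2 wr=1: FU; after: ALU=0 MUL=1 MEM=1 BR=1, R=2, W=2
[5] MEM needs rd=2 wr=0: ok; after: ALU=0 MUL=1 MEM=0 BR=1, R=0, W=2
[6] MUL needs rd=2 wr=1: RD_PORT; after: ALU=0 MUL=1 MEM=0 BR=1, R=0, W=2
[7] MUL needs rd=2 wr=1: RD_PORT; after: ALU=0 MUL=1 MEM=0 BR=1, R=0, W=2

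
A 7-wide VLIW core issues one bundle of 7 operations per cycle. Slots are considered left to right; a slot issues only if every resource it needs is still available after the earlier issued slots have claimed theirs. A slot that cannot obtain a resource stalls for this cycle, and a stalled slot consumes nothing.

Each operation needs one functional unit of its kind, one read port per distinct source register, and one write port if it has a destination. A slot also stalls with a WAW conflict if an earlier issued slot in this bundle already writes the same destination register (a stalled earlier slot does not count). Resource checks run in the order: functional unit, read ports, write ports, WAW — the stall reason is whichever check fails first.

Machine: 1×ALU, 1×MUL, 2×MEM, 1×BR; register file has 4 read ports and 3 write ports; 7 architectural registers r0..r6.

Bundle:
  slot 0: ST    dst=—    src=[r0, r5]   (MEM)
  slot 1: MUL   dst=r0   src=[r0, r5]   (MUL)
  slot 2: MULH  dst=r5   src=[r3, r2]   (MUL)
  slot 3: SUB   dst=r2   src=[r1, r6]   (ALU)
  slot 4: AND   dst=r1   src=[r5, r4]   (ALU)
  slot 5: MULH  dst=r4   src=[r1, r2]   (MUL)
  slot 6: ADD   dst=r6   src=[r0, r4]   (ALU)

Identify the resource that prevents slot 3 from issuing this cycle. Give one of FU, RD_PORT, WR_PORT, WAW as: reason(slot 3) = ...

reason(slot 3) = RD_PORT

#0 MEM src=r0,r5 dispatched  <A:1 Mu:1 Ld:1 B:1 rd:2 wr:3>
#1 MUL src=r0,r5 dispatched  <A:1 Mu:0 Ld:1 B:1 rd:0 wr:2>
#2 MUL src=r3,r2 held:FU  <A:1 Mu:0 Ld:1 B:1 rd:0 wr:2>
#3 ALU src=r1,r6 held:RD_PORT  <A:1 Mu:0 Ld:1 B:1 rd:0 wr:2>
#4 ALU src=r5,r4 held:RD_PORT  <A:1 Mu:0 Ld:1 B:1 rd:0 wr:2>
#5 MUL src=r1,r2 held:FU  <A:1 Mu:0 Ld:1 B:1 rd:0 wr:2>
#6 ALU src=r0,r4 held:RD_PORT  <A:1 Mu:0 Ld:1 B:1 rd:0 wr:2>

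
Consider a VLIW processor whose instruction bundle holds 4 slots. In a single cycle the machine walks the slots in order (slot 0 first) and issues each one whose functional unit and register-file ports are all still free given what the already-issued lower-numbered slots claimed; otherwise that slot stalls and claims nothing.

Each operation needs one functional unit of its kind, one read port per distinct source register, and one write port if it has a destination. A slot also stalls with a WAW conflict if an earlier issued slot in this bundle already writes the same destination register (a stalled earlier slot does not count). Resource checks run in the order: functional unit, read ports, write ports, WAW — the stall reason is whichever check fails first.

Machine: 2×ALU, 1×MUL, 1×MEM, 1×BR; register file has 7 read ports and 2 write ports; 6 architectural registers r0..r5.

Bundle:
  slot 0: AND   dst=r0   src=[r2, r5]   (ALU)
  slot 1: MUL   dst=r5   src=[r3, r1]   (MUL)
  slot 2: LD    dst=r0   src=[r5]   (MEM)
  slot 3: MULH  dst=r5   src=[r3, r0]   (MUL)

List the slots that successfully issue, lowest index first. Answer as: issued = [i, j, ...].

issued = [0, 1]

#0 ALU src=r2,r5 dispatched  <A:1 Mu:1 Ld:1 B:1 rd:5 wr:1>
#1 MUL src=r3,r1 dispatched  <A:1 Mu:0 Ld:1 B:1 rd:3 wr:0>
#2 MEM src=r5 held:WR_PORT  <A:1 Mu:0 Ld:1 B:1 rd:3 wr:0>
#3 MUL src=r3,r0 held:FU  <A:1 Mu:0 Ld:1 B:1 rd:3 wr:0>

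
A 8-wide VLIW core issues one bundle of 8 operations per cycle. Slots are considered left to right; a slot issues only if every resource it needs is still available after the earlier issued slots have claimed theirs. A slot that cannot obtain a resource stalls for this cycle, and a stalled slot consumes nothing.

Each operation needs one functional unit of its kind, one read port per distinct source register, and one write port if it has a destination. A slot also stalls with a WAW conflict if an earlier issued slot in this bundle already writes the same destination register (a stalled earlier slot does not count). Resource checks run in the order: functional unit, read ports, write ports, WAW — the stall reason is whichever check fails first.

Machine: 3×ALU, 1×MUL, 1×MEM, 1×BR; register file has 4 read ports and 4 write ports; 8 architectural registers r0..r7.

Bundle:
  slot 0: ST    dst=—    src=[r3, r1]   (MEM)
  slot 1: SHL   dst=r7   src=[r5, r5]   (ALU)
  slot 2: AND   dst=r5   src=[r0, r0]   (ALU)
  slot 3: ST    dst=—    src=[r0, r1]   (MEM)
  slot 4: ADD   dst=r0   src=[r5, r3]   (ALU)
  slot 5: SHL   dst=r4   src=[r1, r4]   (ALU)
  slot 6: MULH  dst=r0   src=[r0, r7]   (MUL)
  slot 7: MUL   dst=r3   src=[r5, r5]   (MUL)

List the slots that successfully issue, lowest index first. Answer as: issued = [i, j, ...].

issued = [0, 1, 2]

slot 0 (MEM): ISSUE — free A3,Mu1,Ld0,B1 rp2 wp4
slot 1 (ALU): ISSUE — free A2,Mu1,Ld0,B1 rp1 wp3
slot 2 (ALU): ISSUE — free A1,Mu1,Ld0,B1 rp0 wp2
slot 3 (MEM): stall FU — free A1,Mu1,Ld0,B1 rp0 wp2
slot 4 (ALU): stall RD_PORT — free A1,Mu1,Ld0,B1 rp0 wp2
slot 5 (ALU): stall RD_PORT — free A1,Mu1,Ld0,B1 rp0 wp2
slot 6 (MUL): stall RD_PORT — free A1,Mu1,Ld0,B1 rp0 wp2
slot 7 (MUL): stall RD_PORT — free A1,Mu1,Ld0,B1 rp0 wp2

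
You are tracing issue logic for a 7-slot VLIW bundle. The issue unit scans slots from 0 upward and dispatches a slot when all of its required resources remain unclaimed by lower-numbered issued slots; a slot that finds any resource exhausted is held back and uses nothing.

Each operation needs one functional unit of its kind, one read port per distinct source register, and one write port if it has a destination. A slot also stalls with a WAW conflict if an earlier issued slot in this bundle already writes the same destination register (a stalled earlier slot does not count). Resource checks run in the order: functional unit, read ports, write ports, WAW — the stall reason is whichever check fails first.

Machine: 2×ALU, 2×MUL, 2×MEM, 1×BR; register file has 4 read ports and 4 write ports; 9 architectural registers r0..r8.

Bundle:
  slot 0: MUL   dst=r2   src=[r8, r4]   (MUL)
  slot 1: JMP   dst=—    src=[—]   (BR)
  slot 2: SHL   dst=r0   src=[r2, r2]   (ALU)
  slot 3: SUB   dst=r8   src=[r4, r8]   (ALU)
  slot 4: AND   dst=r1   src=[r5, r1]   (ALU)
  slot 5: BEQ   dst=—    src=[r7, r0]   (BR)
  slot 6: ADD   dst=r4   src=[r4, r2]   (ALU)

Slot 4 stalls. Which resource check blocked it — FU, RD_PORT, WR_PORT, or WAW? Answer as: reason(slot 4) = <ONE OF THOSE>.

reason(slot 4) = RD_PORT

slot 0 (MUL): ISSUE — free A2,Mu1,Ld2,B1 rp2 wp3
slot 1 (BR): ISSUE — free A2,Mu1,Ld2,B0 rp2 wp3
slot 2 (ALU): ISSUE — free A1,Mu1,Ld2,B0 rp1 wp2
slot 3 (ALU): stall RD_PORT — free A1,Mu1,Ld2,B0 rp1 wp2
slot 4 (ALU): stall RD_PORT — free A1,Mu1,Ld2,B0 rp1 wp2
slot 5 (BR): stall FU — free A1,Mu1,Ld2,B0 rp1 wp2
slot 6 (ALU): stall RD_PORT — free A1,Mu1,Ld2,B0 rp1 wp2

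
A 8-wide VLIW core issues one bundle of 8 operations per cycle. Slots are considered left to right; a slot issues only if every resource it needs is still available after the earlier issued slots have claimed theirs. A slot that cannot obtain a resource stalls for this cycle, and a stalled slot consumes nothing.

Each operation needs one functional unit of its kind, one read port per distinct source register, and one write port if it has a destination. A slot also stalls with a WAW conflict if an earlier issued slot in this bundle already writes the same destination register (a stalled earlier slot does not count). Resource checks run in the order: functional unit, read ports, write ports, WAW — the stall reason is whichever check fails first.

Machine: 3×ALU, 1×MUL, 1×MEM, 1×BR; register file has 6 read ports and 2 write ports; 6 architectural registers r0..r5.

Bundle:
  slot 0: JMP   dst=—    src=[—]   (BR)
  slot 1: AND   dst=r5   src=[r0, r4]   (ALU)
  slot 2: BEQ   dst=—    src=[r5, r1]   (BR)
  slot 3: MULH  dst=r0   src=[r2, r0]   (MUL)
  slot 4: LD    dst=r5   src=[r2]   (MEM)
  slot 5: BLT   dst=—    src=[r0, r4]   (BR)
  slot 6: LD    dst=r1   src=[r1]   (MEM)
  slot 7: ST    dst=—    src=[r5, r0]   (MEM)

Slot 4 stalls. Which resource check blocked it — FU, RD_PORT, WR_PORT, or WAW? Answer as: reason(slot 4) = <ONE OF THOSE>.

(0) want 1×BR +0rd +0wr — yes → AL3|MU1|ME1|BR0|rd6|wr2
(1) want 1×ALU +2rd +1wr — yes → AL2|MU1|ME1|BR0|rd4|wr1
(2) want 1×BR +2rd +0wr — FU → AL2|MU1|ME1|BR0|rd4|wr1
(3) want 1×MUL +2rd +1wr — yes → AL2|MU0|ME1|BR0|rd2|wr0
(4) want 1×MEM +1rd +1wr — WR_PORT → AL2|MU0|ME1|BR0|rd2|wr0
(5) want 1×BR +2rd +0wr — FU → AL2|MU0|ME1|BR0|rd2|wr0
(6) want 1×MEM +1rd +1wr — WR_PORT → AL2|MU0|ME1|BR0|rd2|wr0
(7) want 1×MEM +2rd +0wr — yes → AL2|MU0|ME0|BR0|rd0|wr0

reason(slot 4) = WR_PORT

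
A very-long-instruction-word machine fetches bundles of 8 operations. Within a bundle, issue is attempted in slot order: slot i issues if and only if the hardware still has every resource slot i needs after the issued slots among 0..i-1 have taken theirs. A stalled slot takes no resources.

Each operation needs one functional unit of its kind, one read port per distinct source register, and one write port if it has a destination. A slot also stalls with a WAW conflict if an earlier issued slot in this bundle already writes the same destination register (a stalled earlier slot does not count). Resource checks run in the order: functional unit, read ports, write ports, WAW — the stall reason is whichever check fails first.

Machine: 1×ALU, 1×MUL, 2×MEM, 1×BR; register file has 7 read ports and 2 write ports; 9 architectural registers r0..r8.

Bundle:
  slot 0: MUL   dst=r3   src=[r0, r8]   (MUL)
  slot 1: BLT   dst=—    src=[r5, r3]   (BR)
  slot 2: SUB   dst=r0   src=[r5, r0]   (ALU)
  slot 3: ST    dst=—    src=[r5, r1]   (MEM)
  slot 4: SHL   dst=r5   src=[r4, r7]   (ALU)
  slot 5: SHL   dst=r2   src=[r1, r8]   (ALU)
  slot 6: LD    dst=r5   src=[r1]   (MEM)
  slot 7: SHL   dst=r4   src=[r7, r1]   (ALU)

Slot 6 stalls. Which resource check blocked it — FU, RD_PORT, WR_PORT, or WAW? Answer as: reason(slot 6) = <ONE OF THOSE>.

reason(slot 6) = WR_PORT

[0] MUL needs rd=2 wr=1: ok; after: ALU=1 MUL=0 MEM=2 BR=1, R=5, W=1
[1] BR needs rd=2 wr=0: ok; after: ALU=1 MUL=0 MEM=2 BR=0, R=3, W=1
[2] ALU needs rd=2 wr=1: ok; after: ALU=0 MUL=0 MEM=2 BR=0, R=1, W=0
[3] MEM needs rd=2 wr=0: RD_PORT; after: ALU=0 MUL=0 MEM=2 BR=0, R=1, W=0
[4] ALU needs rd=2 wr=1: FU; after: ALU=0 MUL=0 MEM=2 BR=0, R=1, W=0
[5] ALU needs rd=2 wr=1: FU; after: ALU=0 MUL=0 MEM=2 BR=0, R=1, W=0
[6] MEM needs rd=1 wr=1: WR_PORT; after: ALU=0 MUL=0 MEM=2 BR=0, R=1, W=0
[7] ALU needs rd=2 wr=1: FU; after: ALU=0 MUL=0 MEM=2 BR=0, R=1, W=0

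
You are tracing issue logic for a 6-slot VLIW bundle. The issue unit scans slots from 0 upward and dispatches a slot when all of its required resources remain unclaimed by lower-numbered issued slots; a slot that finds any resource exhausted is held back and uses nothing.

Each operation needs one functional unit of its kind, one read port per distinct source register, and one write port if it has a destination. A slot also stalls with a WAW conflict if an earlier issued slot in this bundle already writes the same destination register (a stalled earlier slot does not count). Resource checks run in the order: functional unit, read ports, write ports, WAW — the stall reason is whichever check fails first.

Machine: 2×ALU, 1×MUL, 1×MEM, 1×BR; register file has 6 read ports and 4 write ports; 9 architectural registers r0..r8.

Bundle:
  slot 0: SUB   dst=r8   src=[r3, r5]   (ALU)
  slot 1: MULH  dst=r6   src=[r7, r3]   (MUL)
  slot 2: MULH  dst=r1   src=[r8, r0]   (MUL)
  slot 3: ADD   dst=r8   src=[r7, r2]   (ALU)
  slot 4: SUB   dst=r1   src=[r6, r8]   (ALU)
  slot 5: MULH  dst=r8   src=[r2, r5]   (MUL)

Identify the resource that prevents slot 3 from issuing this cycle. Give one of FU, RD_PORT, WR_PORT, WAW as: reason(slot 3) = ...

slot 0 (ALU): ISSUE — free A1,Mu1,Ld1,B1 rp4 wp3
slot 1 (MUL): ISSUE — free A1,Mu0,Ld1,B1 rp2 wp2
slot 2 (MUL): stall FU — free A1,Mu0,Ld1,B1 rp2 wp2
slot 3 (ALU): stall WAW — free A1,Mu0,Ld1,B1 rp2 wp2
slot 4 (ALU): ISSUE — free A0,Mu0,Ld1,B1 rp0 wp1
slot 5 (MUL): stall FU — free A0,Mu0,Ld1,B1 rp0 wp1

reason(slot 3) = WAW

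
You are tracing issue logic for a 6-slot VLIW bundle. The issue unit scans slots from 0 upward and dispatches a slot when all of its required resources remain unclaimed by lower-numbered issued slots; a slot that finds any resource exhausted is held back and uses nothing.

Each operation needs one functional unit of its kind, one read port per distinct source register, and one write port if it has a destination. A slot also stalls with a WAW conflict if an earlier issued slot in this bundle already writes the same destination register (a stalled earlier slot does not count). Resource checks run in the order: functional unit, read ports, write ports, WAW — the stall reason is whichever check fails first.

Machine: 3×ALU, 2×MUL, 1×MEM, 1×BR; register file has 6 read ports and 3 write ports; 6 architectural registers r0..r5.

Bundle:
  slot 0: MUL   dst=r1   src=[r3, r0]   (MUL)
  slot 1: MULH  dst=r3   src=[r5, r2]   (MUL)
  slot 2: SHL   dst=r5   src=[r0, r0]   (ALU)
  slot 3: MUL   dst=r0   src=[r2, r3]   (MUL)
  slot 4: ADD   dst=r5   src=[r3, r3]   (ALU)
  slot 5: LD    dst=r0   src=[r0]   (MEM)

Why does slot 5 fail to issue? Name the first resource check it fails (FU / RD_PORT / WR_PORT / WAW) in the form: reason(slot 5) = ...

reason(slot 5) = WR_PORT

[0] MUL needs rd=2 wr=1: ok; after: ALU=3 MUL=1 MEM=1 BR=1, R=4, W=2
[1] MUL needs rd=2 wr=1: ok; after: ALU=3 MUL=0 MEM=1 BR=1, R=2, W=1
[2] ALU needs rd=1 wr=1: ok; after: ALU=2 MUL=0 MEM=1 BR=1, R=1, W=0
[3] MUL needs rd=2 wr=1: FU; after: ALU=2 MUL=0 MEM=1 BR=1, R=1, W=0
[4] ALU needs rd=1 wr=1: WR_PORT; after: ALU=2 MUL=0 MEM=1 BR=1, R=1, W=0
[5] MEM needs rd=1 wr=1: WR_PORT; after: ALU=2 MUL=0 MEM=1 BR=1, R=1, W=0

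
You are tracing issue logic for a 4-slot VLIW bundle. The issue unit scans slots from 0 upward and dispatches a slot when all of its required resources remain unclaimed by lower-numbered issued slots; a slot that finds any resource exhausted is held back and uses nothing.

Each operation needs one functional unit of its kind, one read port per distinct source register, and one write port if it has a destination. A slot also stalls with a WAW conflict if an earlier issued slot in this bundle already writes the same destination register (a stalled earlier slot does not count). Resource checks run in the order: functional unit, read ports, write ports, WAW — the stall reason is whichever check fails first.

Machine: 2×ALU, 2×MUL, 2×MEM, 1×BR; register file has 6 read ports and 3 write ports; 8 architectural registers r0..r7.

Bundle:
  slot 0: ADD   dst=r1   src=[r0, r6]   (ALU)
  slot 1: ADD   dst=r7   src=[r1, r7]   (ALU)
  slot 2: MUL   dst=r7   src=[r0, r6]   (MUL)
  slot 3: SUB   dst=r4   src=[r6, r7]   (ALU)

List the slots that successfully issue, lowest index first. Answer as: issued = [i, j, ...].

issued = [0, 1]

slot 0 (ALU): ISSUE — free A1,Mu2,Ld2,B1 rp4 wp2
slot 1 (ALU): ISSUE — free A0,Mu2,Ld2,B1 rp2 wp1
slot 2 (MUL): stall WAW — free A0,Mu2,Ld2,B1 rp2 wp1
slot 3 (ALU): stall FU — free A0,Mu2,Ld2,B1 rp2 wp1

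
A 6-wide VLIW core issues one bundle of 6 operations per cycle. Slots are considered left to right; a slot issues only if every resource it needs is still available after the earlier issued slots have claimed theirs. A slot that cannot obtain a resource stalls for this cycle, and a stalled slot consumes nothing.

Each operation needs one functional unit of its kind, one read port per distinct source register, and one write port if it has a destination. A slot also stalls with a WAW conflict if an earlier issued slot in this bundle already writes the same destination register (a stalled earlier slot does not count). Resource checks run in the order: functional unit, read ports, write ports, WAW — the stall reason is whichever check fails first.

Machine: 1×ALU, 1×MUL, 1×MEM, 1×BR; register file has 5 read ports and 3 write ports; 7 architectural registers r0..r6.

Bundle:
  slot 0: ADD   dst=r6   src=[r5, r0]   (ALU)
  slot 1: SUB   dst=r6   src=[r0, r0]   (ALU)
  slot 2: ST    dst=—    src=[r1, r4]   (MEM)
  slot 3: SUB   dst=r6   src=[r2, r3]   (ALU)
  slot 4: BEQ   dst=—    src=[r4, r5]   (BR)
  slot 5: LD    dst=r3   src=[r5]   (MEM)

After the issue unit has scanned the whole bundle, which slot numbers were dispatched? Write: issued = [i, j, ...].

issued = [0, 2]

slot 0 (ALU): ISSUE — free A0,Mu1,Ld1,B1 rp3 wp2
slot 1 (ALU): stall FU — free A0,Mu1,Ld1,B1 rp3 wp2
slot 2 (MEM): ISSUE — free A0,Mu1,Ld0,B1 rp1 wp2
slot 3 (ALU): stall FU — free A0,Mu1,Ld0,B1 rp1 wp2
slot 4 (BR): stall RD_PORT — free A0,Mu1,Ld0,B1 rp1 wp2
slot 5 (MEM): stall FU — free A0,Mu1,Ld0,B1 rp1 wp2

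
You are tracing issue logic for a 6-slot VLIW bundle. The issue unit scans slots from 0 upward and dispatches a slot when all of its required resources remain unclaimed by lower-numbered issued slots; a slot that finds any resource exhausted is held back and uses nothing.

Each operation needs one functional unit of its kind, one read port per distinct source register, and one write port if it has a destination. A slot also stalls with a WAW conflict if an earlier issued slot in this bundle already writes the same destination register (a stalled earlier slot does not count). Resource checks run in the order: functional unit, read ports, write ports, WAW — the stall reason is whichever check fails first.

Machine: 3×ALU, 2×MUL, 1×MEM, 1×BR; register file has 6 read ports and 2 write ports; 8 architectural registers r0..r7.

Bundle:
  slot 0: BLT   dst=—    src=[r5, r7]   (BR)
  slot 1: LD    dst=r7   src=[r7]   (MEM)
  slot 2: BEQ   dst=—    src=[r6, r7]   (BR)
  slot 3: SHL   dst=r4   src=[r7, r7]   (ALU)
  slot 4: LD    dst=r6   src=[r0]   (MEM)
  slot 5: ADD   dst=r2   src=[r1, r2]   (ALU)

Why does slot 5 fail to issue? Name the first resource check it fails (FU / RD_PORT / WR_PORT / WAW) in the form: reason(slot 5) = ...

reason(slot 5) = WR_PORT

[0] BR needs rd=2 wr=0: ok; after: ALU=3 MUL=2 MEM=1 BR=0, R=4, W=2
[1] MEM needs rd=1 wr=1: ok; after: ALU=3 MUL=2 MEM=0 BR=0, R=3, W=1
[2] BR needs rd=2 wr=0: FU; after: ALU=3 MUL=2 MEM=0 BR=0, R=3, W=1
[3] ALU needs rd=1 wr=1: ok; after: ALU=2 MUL=2 MEM=0 BR=0, R=2, W=0
[4] MEM needs rd=1 wr=1: FU; after: ALU=2 MUL=2 MEM=0 BR=0, R=2, W=0
[5] ALU needs rd=2 wr=1: WR_PORT; after: ALU=2 MUL=2 MEM=0 BR=0, R=2, W=0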